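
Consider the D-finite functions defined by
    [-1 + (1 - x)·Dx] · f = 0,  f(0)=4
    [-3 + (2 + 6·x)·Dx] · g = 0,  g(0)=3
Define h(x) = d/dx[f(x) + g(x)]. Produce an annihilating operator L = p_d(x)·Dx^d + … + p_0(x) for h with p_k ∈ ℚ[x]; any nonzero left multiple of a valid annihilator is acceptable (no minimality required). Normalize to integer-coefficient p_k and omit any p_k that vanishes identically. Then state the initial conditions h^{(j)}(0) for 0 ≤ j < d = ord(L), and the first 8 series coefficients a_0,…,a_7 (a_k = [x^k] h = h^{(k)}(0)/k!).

f: a_k = 4, 4, 4, 4, 4, 4, 4, 4, …
g: a_k = 3, 9/2, -27/8, 81/16, -1215/128, 5103/256, -45927/1024, 216513/2048, …
f+g: L₀ = lclm(L_f,L_g), ord ≤ 1+1.
Differentiate: ansatz ord ≤ ord L₀ ⇒ L.
L = (-90 - 54·x) + (3 - 198·x - 189·x^2)·Dx + (14 + 46·x - 6·x^2 - 54·x^3)·Dx^2  (order 2).
h: a_k = 17/2, 5/4, 435/16, -703/32, 30635/256, -125493/512, 1572935/2048, -8312935/4096, …
ICs: h(0) = 17/2, h′(0) = 5/4.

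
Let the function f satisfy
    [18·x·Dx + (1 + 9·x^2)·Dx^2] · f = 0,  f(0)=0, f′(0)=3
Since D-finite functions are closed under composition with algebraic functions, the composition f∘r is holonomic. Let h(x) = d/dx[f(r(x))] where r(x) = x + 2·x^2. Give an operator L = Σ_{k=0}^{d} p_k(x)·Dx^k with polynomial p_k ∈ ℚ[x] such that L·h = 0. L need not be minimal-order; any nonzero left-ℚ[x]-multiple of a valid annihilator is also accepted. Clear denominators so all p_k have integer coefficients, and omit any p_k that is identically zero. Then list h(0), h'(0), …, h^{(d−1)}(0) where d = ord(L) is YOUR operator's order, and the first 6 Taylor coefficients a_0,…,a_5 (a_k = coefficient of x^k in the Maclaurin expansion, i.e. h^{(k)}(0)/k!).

L = (-4 + 18·x + 144·x^2 + 432·x^3 + 432·x^4) + (1 + 4·x + 9·x^2 + 72·x^3 + 180·x^4 + 144·x^5)·Dx  (order 1).
h: a_k = 3, 12, -27, -216, -297, 2484, …
ICs: h(0) = 3.

f: a_k = 0, 3, 0, -9, 0, 243/5, …
Substitute x→r, Dx→(1/r')Dx; clear ⇒ L₀.
Derive L from L₀ (diff closure).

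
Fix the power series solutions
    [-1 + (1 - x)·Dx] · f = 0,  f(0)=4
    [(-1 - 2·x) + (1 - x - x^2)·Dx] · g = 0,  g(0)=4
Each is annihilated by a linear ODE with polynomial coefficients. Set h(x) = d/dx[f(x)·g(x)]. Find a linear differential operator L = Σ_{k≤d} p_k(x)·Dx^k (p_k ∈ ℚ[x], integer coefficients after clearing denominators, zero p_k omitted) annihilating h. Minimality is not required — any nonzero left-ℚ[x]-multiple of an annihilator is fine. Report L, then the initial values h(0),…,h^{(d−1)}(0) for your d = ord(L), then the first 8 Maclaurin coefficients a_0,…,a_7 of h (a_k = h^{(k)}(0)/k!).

L = (8 - 6·x - 12·x^2 + 12·x^4) + (-2 + 4·x + 3·x^2 - 8·x^3 + 3·x^5)·Dx  (order 1).
h: a_k = 32, 128, 336, 768, 1600, 3168, 6048, 11264, …
ICs: h(0) = 32.

f: a_k = 4, 4, 4, 4, 4, 4, 4, 4, …
g: a_k = 4, 4, 8, 12, 20, 32, 52, 84, …
L₀ := L_f ⊗_s L_g (sym. prod.), ord ≤ 1.
h=h₀': d/dx-closure on L₀ ⇒ L.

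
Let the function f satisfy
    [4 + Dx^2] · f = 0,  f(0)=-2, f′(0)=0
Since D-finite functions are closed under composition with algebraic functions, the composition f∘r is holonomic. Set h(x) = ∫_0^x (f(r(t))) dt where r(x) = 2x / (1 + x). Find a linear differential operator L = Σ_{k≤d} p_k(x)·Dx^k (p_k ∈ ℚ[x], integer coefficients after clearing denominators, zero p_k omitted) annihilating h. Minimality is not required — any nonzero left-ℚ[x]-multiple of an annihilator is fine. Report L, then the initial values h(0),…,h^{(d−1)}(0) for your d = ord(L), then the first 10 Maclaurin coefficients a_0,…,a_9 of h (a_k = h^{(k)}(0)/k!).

L = 16·Dx + (2 + 6·x + 6·x^2 + 2·x^3)·Dx^2 + (1 + 4·x + 6·x^2 + 4·x^3 + x^4)·Dx^3  (order 3).
h: a_k = 0, -2, 0, 16/3, -8, 16/3, 32/9, -784/45, 164/5, -25136/567, …
ICs: h(0) = 0, h′(0) = -2, h′′(0) = 0.

f: a_k = -2, 0, 4, 0, -4/3, 0, 8/45, 0, -4/315, 0, …
Substitute x→r, Dx→(1/r')Dx; clear ⇒ L₀.
h=∫h₀ ⇒ L = L₀·Dx.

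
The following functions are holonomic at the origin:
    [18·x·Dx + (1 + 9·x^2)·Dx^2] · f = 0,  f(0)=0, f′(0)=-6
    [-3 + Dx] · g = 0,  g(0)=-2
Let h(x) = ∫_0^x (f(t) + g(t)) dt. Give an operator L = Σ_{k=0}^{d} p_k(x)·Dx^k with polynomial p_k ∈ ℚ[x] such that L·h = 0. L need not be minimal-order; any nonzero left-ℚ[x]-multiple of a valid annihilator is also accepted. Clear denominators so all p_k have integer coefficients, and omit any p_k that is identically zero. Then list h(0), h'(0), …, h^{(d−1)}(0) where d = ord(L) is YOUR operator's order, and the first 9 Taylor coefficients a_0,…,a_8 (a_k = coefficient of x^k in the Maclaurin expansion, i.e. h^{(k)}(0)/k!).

L = (18 - 108·x - 162·x^2)·Dx^2 + (-9 + 27·x + 27·x^2 - 81·x^3)·Dx^3 + (1 + 3·x + 9·x^2 + 27·x^3)·Dx^4  (order 4).
h: a_k = 0, -2, -6, -3, 9/4, -27/20, -135/8, -81/280, 174717/2240, …
ICs: h(0) = 0, h′(0) = -2, h′′(0) = -12, h′′′(0) = -18.

f: a_k = 0, -6, 0, 18, 0, -486/5, 0, 4374/7, 0, …
g: a_k = -2, -6, -9, -9, -27/4, -81/20, -81/40, -243/280, -729/2240, …
Weyl lclm of L_f,L_g ⇒ L₀ (ord ≤ 3).
h=∫h₀ ⇒ L = L₀·Dx.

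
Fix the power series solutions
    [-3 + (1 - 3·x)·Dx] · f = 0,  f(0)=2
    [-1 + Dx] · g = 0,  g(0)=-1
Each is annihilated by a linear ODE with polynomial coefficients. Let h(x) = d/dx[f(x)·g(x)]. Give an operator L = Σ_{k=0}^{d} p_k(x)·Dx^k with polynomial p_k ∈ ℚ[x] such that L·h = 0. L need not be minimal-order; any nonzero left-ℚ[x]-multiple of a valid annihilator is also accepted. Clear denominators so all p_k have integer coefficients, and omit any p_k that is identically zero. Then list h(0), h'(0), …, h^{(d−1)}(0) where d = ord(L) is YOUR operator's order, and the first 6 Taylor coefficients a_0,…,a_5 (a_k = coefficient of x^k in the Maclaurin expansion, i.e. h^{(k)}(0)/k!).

f: a_k = 2, 6, 18, 54, 162, 486, …
g: a_k = -1, -1, -1/2, -1/6, -1/24, -1/120, …
h₀=f·g: eliminate ⇒ L₀, order ≤ 1·1.
h₀' ⇒ L via d/dx closure of L₀.
L = (25 - 24·x + 9·x^2) + (-4 + 15·x - 9·x^2)·Dx  (order 1).
h: a_k = -8, -50, -226, -2713/3, -10174/3, -732529/60, …
ICs: h(0) = -8.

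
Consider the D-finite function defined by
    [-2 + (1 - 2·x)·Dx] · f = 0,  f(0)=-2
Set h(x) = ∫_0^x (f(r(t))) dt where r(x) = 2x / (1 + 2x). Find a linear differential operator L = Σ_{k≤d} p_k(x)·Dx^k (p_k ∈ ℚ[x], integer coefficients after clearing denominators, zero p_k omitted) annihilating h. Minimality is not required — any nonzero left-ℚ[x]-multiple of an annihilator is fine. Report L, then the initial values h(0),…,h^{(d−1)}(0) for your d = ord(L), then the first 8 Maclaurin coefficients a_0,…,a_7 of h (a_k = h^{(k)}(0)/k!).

L = 4·Dx + (-1 + 4·x^2)·Dx^2  (order 2).
h: a_k = 0, -2, -4, -16/3, -8, -64/5, -64/3, -256/7, …
ICs: h(0) = 0, h′(0) = -2.

f: a_k = -2, -4, -8, -16, -32, -64, -128, -256, …
h₀=f(r): pull back L_f along r ⇒ L₀.
h=∫h₀ ⇒ L = L₀·Dx.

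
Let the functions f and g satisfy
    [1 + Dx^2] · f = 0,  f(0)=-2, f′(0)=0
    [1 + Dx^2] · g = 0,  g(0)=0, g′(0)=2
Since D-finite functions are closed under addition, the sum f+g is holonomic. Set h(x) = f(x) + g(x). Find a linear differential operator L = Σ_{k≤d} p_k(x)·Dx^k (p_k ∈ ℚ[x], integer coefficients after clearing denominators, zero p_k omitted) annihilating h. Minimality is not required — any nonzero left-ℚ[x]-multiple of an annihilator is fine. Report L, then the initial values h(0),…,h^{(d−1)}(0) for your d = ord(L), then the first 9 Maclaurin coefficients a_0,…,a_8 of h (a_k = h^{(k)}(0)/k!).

L = 1 + Dx^2  (order 2).
h: a_k = -2, 2, 1, -1/3, -1/12, 1/60, 1/360, -1/2520, -1/20160, …
ICs: h(0) = -2, h′(0) = 2.

f: a_k = -2, 0, 1, 0, -1/12, 0, 1/360, 0, -1/20160, …
g: a_k = 0, 2, 0, -1/3, 0, 1/60, 0, -1/2520, 0, …
Sum ⇒ L₀ = lclm(L_f,L_g) in ℚ(x)⟨Dx⟩.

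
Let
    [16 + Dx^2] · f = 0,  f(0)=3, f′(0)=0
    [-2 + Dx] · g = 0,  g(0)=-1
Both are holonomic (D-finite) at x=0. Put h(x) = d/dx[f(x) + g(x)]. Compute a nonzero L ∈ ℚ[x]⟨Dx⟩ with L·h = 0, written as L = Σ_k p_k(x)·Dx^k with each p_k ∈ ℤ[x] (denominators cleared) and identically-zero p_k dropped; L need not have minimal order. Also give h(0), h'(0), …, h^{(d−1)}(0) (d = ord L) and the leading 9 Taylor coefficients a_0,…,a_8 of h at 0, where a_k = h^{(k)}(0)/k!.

f: a_k = 3, 0, -24, 0, 32, 0, -256/15, 0, 512/105, …
g: a_k = -1, -2, -2, -4/3, -2/3, -4/15, -4/45, -8/315, -2/315, …
L₀ := lclm(L_f,L_g); ord L₀ ≤ 2+1.
h₀' ⇒ L via d/dx closure of L₀.
L = 32 - 16·Dx + 2·Dx^2 - Dx^3  (order 3).
h: a_k = -2, -52, -4, 376/3, -4/3, -1544/15, -8/45, 12272/315, -4/315, …
ICs: h(0) = -2, h′(0) = -52, h′′(0) = -8.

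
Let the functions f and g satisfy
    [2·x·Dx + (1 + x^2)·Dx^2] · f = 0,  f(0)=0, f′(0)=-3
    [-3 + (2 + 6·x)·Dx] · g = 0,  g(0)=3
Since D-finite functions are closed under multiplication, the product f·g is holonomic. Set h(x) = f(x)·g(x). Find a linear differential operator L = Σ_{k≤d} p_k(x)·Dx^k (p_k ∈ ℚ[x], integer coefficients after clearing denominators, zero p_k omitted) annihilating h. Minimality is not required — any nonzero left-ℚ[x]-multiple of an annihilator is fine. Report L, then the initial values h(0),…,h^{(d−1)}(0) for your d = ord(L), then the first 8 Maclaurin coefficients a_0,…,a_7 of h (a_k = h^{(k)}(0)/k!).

f: a_k = 0, -3, 0, 1, 0, -3/5, 0, 3/7, …
g: a_k = 3, 9/2, -27/8, 81/16, -1215/128, 5103/256, -45927/1024, 216513/2048, …
L₀ := L_f ⊗_s L_g (sym. prod.), ord ≤ 2.
L = (27 - 12·x - 9·x^2) + (-12 - 28·x + 36·x^2 + 36·x^3)·Dx + (4 + 24·x + 40·x^2 + 24·x^3 + 36·x^4)·Dx^2  (order 2).
h: a_k = 0, -9, -27/2, 105/8, -171/16, 14913/640, -73521/1280, 4600791/35840, …
ICs: h(0) = 0, h′(0) = -9.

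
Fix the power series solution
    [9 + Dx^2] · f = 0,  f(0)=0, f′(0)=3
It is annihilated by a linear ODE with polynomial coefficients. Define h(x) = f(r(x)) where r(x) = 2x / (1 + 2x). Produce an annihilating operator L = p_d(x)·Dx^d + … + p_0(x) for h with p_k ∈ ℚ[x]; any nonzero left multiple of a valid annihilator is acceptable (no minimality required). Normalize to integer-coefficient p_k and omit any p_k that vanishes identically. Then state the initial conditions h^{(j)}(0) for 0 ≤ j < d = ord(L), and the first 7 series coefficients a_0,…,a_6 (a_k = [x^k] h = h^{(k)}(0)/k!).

f: a_k = 0, 3, 0, -9/2, 0, 81/40, 0, …
L₀ from L_f via x↦r, Dx↦r'^{-1}Dx.
L = 36 + (4 + 24·x + 48·x^2 + 32·x^3)·Dx + (1 + 8·x + 24·x^2 + 32·x^3 + 16·x^4)·Dx^2  (order 2).
h: a_k = 0, 6, -12, -12, 168, -3516/5, 2040, …
ICs: h(0) = 0, h′(0) = 6.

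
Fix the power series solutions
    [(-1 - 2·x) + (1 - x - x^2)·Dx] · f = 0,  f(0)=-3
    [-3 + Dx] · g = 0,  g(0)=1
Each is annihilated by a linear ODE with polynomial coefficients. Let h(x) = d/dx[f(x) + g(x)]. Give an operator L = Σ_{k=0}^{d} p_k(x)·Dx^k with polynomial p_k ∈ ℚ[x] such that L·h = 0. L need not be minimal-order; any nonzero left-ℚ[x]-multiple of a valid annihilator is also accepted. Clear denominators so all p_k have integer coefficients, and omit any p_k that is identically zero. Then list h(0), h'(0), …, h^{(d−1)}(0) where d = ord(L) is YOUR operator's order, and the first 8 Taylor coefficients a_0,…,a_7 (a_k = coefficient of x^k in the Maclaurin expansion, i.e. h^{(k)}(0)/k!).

f: a_k = -3, -3, -6, -9, -15, -24, -39, -63, …
g: a_k = 1, 3, 9/2, 9/2, 27/8, 81/40, 81/80, 243/560, …
L₀ := lclm(L_f,L_g); ord L₀ ≤ 1+1.
Derive L from L₀ (diff closure).
L = (18 + 126·x + 144·x^2 + 180·x^3 + 54·x^4) + (-9 - 48·x - 81·x^2 - 24·x^3 + 45·x^4 + 18·x^5)·Dx + (1 + 2·x + 11·x^2 - 12·x^3 - 21·x^4 - 6·x^5)·Dx^2  (order 2).
h: a_k = 0, -3, -27/2, -93/2, -879/8, -9117/40, -35037/80, -456231/560, …
ICs: h(0) = 0, h′(0) = -3.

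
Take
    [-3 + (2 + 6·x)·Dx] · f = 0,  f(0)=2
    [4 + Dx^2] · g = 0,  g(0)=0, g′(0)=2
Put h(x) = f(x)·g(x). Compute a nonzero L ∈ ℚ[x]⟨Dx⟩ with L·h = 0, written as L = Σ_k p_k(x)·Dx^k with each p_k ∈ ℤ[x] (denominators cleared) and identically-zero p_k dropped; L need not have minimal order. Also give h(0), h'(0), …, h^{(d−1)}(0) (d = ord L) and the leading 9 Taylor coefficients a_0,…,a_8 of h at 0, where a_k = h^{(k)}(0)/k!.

f: a_k = 2, 3, -9/4, 27/8, -405/64, 1701/128, -15309/512, 72171/1024, -2814669/16384, …
g: a_k = 0, 2, 0, -4/3, 0, 4/15, 0, -8/315, 0, …
Product ⇒ symmetric product L₀, ord ≤ 2.
L = (43 + 96·x + 144·x^2) + (-12 - 36·x)·Dx + (4 + 24·x + 36·x^2)·Dx^2  (order 2).
h: a_k = 0, 4, 6, -43/6, 11/4, -4379/480, 7321/320, -838883/16128, 6669683/53760, …
ICs: h(0) = 0, h′(0) = 4.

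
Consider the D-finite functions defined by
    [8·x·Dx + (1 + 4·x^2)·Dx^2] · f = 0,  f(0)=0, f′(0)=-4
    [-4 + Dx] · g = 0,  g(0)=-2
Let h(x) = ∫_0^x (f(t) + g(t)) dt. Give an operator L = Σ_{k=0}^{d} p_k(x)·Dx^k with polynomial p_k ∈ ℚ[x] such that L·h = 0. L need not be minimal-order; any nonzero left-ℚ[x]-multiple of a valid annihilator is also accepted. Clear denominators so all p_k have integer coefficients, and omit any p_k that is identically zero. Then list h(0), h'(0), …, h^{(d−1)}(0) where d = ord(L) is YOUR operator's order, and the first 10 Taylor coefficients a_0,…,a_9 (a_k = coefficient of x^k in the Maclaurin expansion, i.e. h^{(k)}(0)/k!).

f: a_k = 0, -4, 0, 16/3, 0, -64/5, 0, 256/7, 0, -1024/9, …
g: a_k = -2, -8, -16, -64/3, -64/3, -256/15, -512/45, -2048/315, -1024/315, -4096/2835, …
Weyl lclm of L_f,L_g ⇒ L₀ (ord ≤ 3).
Integrate: L := L₀·Dx.
L = (8 - 32·x - 96·x^2 - 128·x^3)·Dx^2 + (-6 - 8·x^2 - 64·x^4)·Dx^3 + (1 + 2·x + 8·x^2 + 8·x^3 + 16·x^4)·Dx^4  (order 4).
h: a_k = 0, -2, -6, -16/3, -4, -64/15, -224/45, -512/315, 1184/315, -1024/2835, …
ICs: h(0) = 0, h′(0) = -2, h′′(0) = -12, h′′′(0) = -32.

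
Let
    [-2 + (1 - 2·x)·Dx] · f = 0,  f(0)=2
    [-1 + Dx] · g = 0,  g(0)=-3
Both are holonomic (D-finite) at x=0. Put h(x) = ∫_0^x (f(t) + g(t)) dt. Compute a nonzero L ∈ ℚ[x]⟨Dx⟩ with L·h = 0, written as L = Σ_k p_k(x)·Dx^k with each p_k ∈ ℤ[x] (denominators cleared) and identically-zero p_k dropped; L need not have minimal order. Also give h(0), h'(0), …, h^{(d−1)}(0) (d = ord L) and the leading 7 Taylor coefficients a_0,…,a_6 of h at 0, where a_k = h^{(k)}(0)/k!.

f: a_k = 2, 4, 8, 16, 32, 64, 128, …
g: a_k = -3, -3, -3/2, -1/2, -1/8, -1/40, -1/240, …
h₀=f+g: left-lcm gives L₀, ord ≤ 2.
h=∫₀ˣh₀: take L = L₀·Dx.
L = (-6 - 4·x)·Dx + (7 + 4·x - 4·x^2)·Dx^2 + (-1 + 4·x^2)·Dx^3  (order 3).
h: a_k = 0, -1, 1/2, 13/6, 31/8, 51/8, 853/80, …
ICs: h(0) = 0, h′(0) = -1, h′′(0) = 1.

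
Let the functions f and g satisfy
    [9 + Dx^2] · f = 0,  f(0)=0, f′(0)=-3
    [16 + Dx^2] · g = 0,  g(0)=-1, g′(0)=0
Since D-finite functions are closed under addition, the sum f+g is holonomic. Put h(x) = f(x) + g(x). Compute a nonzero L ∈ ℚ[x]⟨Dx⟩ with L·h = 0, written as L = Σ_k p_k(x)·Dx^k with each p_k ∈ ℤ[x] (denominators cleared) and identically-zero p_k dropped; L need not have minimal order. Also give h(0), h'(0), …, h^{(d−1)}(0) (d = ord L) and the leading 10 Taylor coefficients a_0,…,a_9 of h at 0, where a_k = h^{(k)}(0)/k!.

f: a_k = 0, -3, 0, 9/2, 0, -81/40, 0, 243/560, 0, -243/4480, …
g: a_k = -1, 0, 8, 0, -32/3, 0, 256/45, 0, -512/315, 0, …
f+g: L₀ = lclm(L_f,L_g), ord ≤ 2+2.
L = 144 + 25·Dx^2 + Dx^4  (order 4).
h: a_k = -1, -3, 8, 9/2, -32/3, -81/40, 256/45, 243/560, -512/315, -243/4480, …
ICs: h(0) = -1, h′(0) = -3, h′′(0) = 16, h′′′(0) = 27.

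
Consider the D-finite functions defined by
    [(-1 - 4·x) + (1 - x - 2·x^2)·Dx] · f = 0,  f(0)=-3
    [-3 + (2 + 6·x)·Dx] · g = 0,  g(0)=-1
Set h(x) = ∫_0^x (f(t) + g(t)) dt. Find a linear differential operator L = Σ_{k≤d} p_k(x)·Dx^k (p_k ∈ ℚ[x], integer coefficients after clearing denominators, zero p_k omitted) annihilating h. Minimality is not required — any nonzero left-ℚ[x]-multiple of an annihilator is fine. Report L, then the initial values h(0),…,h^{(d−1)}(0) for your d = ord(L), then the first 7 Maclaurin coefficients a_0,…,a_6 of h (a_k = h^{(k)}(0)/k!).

f: a_k = -3, -3, -9, -15, -33, -63, -129, …
g: a_k = -1, -3/2, 9/8, -27/16, 405/128, -1701/256, 15309/1024, …
h₀=f+g: left-lcm gives L₀, ord ≤ 2.
h=∫₀ˣh₀: take L = L₀·Dx.
L = (-45 - 207·x - 306·x^2 - 360·x^3)·Dx + (33 + 174·x + 573·x^2 + 1044·x^3 + 900·x^4)·Dx^2 + (2 - 30·x - 138·x^2 + 38·x^3 + 504·x^4 + 360·x^5)·Dx^3  (order 3).
h: a_k = 0, -4, -9/4, -21/8, -267/64, -3819/640, -5943/512, …
ICs: h(0) = 0, h′(0) = -4, h′′(0) = -9/2.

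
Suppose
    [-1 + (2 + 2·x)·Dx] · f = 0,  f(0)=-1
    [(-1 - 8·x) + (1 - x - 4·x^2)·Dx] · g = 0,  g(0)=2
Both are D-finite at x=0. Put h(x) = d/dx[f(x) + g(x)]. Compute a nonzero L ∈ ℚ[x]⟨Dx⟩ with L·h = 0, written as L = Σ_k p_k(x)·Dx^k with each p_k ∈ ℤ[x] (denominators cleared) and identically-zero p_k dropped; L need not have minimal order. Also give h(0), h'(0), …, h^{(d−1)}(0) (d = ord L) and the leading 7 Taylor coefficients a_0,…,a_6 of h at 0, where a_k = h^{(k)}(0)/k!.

L = (-138 - 1110·x - 2208·x^2 - 3648·x^3 - 1920·x^4) + (-213 - 2334·x - 6429·x^2 - 12816·x^3 - 14352·x^4 - 5760·x^5)·Dx + (42 + 150·x + 246·x^2 - 598·x^3 - 2880·x^4 - 3424·x^5 - 1280·x^6)·Dx^2  (order 2).
h: a_k = 3/2, 81/4, 861/16, 7429/32, 166365/256, 1112127/512, 12644121/2048, …
ICs: h(0) = 3/2, h′(0) = 81/4.

f: a_k = -1, -1/2, 1/8, -1/16, 5/128, -7/256, 21/1024, …
g: a_k = 2, 2, 10, 18, 58, 130, 362, …
L₀ := lclm(L_f,L_g); ord L₀ ≤ 1+1.
h=h₀': d/dx-closure on L₀ ⇒ L.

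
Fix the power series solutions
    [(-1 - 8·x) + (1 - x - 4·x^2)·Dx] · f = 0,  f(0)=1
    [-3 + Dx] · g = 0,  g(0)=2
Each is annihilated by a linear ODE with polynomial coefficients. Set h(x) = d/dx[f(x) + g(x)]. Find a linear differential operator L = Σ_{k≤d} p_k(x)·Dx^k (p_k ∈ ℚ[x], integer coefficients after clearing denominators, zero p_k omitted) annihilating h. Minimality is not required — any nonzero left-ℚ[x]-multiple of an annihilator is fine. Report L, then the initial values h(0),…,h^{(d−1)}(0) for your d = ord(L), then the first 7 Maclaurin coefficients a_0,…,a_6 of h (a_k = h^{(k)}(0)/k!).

L = (72 + 1314·x + 1440·x^2 + 6336·x^3 + 3456·x^4) + (-45 - 426·x - 783·x^2 - 1968·x^3 + 720·x^4 + 1152·x^5)·Dx + (7 - 4·x + 101·x^2 - 48·x^3 - 624·x^4 - 384·x^5)·Dx^2  (order 2).
h: a_k = 7, 28, 54, 143, 1381/4, 21963/20, 123723/40, …
ICs: h(0) = 7, h′(0) = 28.

f: a_k = 1, 1, 5, 9, 29, 65, 181, …
g: a_k = 2, 6, 9, 9, 27/4, 81/20, 81/40, …
h₀=f+g: left-lcm gives L₀, ord ≤ 2.
Differentiate: ansatz ord ≤ ord L₀ ⇒ L.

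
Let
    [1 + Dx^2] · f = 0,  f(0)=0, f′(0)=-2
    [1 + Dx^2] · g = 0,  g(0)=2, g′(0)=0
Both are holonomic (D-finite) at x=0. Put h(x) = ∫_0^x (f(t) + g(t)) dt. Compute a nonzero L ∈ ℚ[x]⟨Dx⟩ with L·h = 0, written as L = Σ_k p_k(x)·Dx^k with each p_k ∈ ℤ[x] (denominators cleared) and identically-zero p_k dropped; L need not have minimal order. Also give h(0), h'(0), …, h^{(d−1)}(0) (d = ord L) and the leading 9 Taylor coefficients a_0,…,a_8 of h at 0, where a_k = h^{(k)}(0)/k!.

f: a_k = 0, -2, 0, 1/3, 0, -1/60, 0, 1/2520, 0, …
g: a_k = 2, 0, -1, 0, 1/12, 0, -1/360, 0, 1/20160, …
L₀ := lclm(L_f,L_g); ord L₀ ≤ 2+2.
∫: right-multiply L₀ by Dx.
L = Dx + Dx^3  (order 3).
h: a_k = 0, 2, -1, -1/3, 1/12, 1/60, -1/360, -1/2520, 1/20160, …
ICs: h(0) = 0, h′(0) = 2, h′′(0) = -2.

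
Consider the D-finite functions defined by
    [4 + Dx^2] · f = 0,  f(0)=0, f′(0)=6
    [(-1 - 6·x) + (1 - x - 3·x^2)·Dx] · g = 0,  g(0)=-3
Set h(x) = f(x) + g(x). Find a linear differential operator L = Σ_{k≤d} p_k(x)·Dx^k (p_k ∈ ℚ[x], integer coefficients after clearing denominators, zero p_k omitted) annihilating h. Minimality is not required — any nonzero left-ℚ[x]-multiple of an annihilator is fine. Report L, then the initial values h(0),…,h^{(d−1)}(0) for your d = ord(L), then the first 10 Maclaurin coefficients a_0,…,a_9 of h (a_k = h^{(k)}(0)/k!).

L = (-92 - 608·x - 512·x^2 - 1104·x^3 - 360·x^4 - 432·x^5) + (24 - 4·x - 24·x^2 - 80·x^3 - 180·x^4 - 216·x^5 - 216·x^6)·Dx + (-23 - 152·x - 128·x^2 - 276·x^3 - 90·x^4 - 108·x^5)·Dx^2 + (6 - x - 6·x^2 - 20·x^3 - 45·x^4 - 54·x^5 - 54·x^6)·Dx^3  (order 3).
h: a_k = -3, 3, -12, -25, -57, -596/5, -291, -68363/105, -1524, -3285761/945, …
ICs: h(0) = -3, h′(0) = 3, h′′(0) = -24.

f: a_k = 0, 6, 0, -4, 0, 4/5, 0, -8/105, 0, 4/945, …
g: a_k = -3, -3, -12, -21, -57, -120, -291, -651, -1524, -3477, …
f+g: L₀ = lclm(L_f,L_g), ord ≤ 2+1.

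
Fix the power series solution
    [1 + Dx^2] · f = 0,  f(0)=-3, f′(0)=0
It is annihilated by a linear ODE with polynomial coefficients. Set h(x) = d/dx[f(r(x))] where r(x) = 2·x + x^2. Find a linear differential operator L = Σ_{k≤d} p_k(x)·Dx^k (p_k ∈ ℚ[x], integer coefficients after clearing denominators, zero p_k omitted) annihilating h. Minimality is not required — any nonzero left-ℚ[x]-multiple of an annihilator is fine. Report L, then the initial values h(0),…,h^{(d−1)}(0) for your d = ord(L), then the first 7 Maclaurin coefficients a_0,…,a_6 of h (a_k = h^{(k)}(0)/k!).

f: a_k = -3, 0, 3/2, 0, -1/8, 0, 1/240, …
f∘r: x↦r, Dx↦Dx/r' in L_f ⇒ L₀.
Derive L from L₀ (diff closure).
L = (7 + 16·x + 24·x^2 + 16·x^3 + 4·x^4) + (-3 - 3·x)·Dx + (1 + 2·x + x^2)·Dx^2  (order 2).
h: a_k = 0, 12, 18, -2, -20, -82/5, -7/5, …
ICs: h(0) = 0, h′(0) = 12.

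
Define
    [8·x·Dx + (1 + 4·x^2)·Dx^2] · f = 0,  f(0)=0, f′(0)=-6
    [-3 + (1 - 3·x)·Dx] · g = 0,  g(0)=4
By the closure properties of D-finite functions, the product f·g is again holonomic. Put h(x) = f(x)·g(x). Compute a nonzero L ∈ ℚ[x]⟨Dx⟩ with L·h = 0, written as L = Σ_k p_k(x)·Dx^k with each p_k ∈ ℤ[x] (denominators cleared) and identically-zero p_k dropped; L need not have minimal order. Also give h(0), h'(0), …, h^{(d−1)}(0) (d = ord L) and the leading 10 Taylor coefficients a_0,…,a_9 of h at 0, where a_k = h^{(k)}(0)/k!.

L = 24·x + (6 - 8·x + 48·x^2)·Dx + (-1 + 3·x - 4·x^2 + 12·x^3)·Dx^2  (order 2).
h: a_k = 0, -24, -72, -184, -552, -8664/5, -25992/5, -538152/35, -1614456/35, -14601784/105, …
ICs: h(0) = 0, h′(0) = -24.

f: a_k = 0, -6, 0, 8, 0, -96/5, 0, 384/7, 0, -512/3, …
g: a_k = 4, 12, 36, 108, 324, 972, 2916, 8748, 26244, 78732, …
L₀ := L_f ⊗_s L_g (sym. prod.), ord ≤ 2.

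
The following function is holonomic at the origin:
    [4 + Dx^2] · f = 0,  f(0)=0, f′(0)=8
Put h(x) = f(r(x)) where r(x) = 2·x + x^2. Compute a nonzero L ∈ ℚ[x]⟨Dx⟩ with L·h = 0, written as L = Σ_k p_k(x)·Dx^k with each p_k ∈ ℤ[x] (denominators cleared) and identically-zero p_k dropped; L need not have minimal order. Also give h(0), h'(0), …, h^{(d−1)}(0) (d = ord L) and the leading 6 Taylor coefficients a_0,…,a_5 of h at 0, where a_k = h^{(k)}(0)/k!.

L = (16 + 48·x + 48·x^2 + 16·x^3) - Dx + (1 + x)·Dx^2  (order 2).
h: a_k = 0, 16, 8, -128/3, -64, 32/15, …
ICs: h(0) = 0, h′(0) = 16.

f: a_k = 0, 8, 0, -16/3, 0, 16/15, …
f∘r: x↦r, Dx↦Dx/r' in L_f ⇒ L₀.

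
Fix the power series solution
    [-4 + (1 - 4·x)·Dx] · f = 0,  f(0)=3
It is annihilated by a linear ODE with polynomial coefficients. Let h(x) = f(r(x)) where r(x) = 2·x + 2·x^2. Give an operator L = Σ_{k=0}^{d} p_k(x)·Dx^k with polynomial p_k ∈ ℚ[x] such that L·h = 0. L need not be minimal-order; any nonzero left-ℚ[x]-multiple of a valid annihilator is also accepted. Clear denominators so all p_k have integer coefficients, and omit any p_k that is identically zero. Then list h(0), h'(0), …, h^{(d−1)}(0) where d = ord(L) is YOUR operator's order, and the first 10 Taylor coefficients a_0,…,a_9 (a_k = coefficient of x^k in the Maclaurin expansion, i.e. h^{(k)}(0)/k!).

L = (8 + 16·x) + (-1 + 8·x + 8·x^2)·Dx  (order 1).
h: a_k = 3, 24, 216, 1920, 17088, 152064, 1353216, 12042240, 107163648, 953647104, …
ICs: h(0) = 3.

f: a_k = 3, 12, 48, 192, 768, 3072, 12288, 49152, 196608, 786432, …
f∘r: x↦r, Dx↦Dx/r' in L_f ⇒ L₀.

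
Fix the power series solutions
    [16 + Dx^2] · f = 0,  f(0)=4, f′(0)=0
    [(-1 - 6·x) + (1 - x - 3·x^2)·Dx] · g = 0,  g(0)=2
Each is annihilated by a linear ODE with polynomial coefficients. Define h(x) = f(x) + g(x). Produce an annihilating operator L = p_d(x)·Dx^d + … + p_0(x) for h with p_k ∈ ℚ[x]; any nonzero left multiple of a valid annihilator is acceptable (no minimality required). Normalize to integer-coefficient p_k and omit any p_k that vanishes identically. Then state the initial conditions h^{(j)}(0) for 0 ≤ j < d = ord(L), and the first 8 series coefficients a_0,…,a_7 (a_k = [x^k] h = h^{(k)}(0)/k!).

L = (-464 - 2816·x - 416·x^2 - 2112·x^3 - 5760·x^4 - 6912·x^5) + (192 - 304·x - 672·x^2 + 1312·x^3 + 1008·x^4 - 3456·x^5 - 3456·x^6)·Dx + (-29 - 176·x - 26·x^2 - 132·x^3 - 360·x^4 - 432·x^5)·Dx^2 + (12 - 19·x - 42·x^2 + 82·x^3 + 63·x^4 - 216·x^5 - 216·x^6)·Dx^3  (order 3).
h: a_k = 6, 2, -24, 14, 242/3, 80, 7706/45, 434, …
ICs: h(0) = 6, h′(0) = 2, h′′(0) = -48.

f: a_k = 4, 0, -32, 0, 128/3, 0, -1024/45, 0, …
g: a_k = 2, 2, 8, 14, 38, 80, 194, 434, …
L₀ := lclm(L_f,L_g); ord L₀ ≤ 2+1.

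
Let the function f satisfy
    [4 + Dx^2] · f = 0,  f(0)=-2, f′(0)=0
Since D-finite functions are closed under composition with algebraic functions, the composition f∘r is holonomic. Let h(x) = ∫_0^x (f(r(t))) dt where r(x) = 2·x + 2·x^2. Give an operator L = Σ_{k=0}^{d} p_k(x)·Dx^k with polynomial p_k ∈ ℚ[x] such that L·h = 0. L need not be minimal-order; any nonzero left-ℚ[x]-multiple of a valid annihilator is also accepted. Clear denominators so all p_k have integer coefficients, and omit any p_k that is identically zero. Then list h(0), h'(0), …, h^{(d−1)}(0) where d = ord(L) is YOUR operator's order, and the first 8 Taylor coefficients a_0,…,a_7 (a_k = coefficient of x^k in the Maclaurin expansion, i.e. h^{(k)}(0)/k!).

L = (16 + 96·x + 192·x^2 + 128·x^3)·Dx - 2·Dx^2 + (1 + 2·x)·Dx^3  (order 3).
h: a_k = 0, -2, 0, 16/3, 8, -16/15, -128/9, -5248/315, …
ICs: h(0) = 0, h′(0) = -2, h′′(0) = 0.

f: a_k = -2, 0, 4, 0, -4/3, 0, 8/45, 0, …
h₀=f(r): pull back L_f along r ⇒ L₀.
h=∫₀ˣh₀: take L = L₀·Dx.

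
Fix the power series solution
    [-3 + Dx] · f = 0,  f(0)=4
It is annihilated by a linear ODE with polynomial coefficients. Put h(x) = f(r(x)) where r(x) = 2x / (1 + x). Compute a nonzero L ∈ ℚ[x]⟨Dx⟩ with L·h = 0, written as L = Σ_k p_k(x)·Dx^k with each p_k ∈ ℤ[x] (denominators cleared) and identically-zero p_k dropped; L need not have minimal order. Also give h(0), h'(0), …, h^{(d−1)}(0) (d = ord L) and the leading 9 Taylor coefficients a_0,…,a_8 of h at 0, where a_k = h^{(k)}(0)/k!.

f: a_k = 4, 12, 18, 18, 27/2, 81/10, 81/20, 243/140, 729/1120, …
h₀=f(r): pull back L_f along r ⇒ L₀.
L = -6 + (1 + 2·x + x^2)·Dx  (order 1).
h: a_k = 4, 24, 48, 24, -24, -24/5, 96/5, -456/35, -48/35, …
ICs: h(0) = 4.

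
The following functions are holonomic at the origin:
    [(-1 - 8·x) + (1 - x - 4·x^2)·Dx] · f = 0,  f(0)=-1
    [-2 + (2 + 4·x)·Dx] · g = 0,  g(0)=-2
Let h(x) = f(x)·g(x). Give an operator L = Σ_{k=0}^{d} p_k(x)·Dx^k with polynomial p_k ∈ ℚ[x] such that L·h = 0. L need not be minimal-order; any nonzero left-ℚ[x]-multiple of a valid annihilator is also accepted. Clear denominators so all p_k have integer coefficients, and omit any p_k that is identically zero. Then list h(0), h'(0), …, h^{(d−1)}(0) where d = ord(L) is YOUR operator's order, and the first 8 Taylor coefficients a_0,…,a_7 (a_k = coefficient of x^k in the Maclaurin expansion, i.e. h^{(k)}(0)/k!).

L = (2 + 9·x + 12·x^2) + (-1 - x + 6·x^2 + 8·x^3)·Dx  (order 1).
h: a_k = 2, 4, 11, 28, 283/4, 369/2, 3719/8, 1207, …
ICs: h(0) = 2.

f: a_k = -1, -1, -5, -9, -29, -65, -181, -441, …
g: a_k = -2, -2, 1, -1, 5/4, -7/4, 21/8, -33/8, …
L₀ := L_f ⊗_s L_g (sym. prod.), ord ≤ 1.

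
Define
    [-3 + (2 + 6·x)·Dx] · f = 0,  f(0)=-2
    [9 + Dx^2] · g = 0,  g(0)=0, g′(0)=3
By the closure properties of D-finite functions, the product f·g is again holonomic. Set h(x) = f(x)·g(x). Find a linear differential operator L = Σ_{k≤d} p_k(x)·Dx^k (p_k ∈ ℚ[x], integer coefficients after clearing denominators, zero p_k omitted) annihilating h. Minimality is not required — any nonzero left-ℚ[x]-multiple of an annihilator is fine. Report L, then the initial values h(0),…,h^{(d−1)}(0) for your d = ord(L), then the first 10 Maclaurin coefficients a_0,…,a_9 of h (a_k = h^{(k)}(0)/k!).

f: a_k = -2, -3, 9/4, -27/8, 405/64, -1701/128, 15309/512, -72171/1024, 2814669/16384, -14073345/32768, …
g: a_k = 0, 3, 0, -9/2, 0, 81/40, 0, -243/560, 0, 243/4480, …
Sym-product of L_f,L_g gives L₀ (≤ ord 2).
L = (63 + 216·x + 324·x^2) + (-12 - 36·x)·Dx + (4 + 24·x + 36·x^2)·Dx^2  (order 2).
h: a_k = 0, -6, -9, 63/4, 27/8, 1539/320, -19683/640, 238869/3584, -5632983/35840, 45021825/114688, …
ICs: h(0) = 0, h′(0) = -6.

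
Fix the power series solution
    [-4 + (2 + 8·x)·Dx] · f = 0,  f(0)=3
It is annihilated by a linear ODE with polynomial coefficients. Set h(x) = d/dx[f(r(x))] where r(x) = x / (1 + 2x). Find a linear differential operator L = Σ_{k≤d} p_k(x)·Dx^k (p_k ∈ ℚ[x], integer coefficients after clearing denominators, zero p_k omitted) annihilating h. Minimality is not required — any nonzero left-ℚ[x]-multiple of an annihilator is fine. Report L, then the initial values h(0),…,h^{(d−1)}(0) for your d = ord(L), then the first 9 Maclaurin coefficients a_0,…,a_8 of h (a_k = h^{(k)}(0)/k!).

L = (-6 - 24·x) + (-1 - 8·x - 12·x^2)·Dx  (order 1).
h: a_k = 6, -36, 180, -888, 4500, -23544, 126504, -693360, 3855492, …
ICs: h(0) = 6.

f: a_k = 3, 6, -6, 12, -30, 84, -252, 792, -2574, …
f∘r: x↦r, Dx↦Dx/r' in L_f ⇒ L₀.
Differentiate: ansatz ord ≤ ord L₀ ⇒ L.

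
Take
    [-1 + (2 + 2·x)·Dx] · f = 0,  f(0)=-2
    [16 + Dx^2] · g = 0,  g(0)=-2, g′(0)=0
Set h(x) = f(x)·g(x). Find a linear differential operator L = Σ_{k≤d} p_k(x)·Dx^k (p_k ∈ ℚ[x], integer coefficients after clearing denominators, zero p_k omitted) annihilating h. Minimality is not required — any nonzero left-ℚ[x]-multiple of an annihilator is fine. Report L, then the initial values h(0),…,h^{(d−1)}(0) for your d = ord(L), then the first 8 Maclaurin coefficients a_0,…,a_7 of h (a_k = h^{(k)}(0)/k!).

f: a_k = -2, -1, 1/4, -1/8, 5/64, -7/128, 21/512, -33/1024, …
g: a_k = -2, 0, 16, 0, -64/3, 0, 512/45, 0, …
h₀=f·g: eliminate ⇒ L₀, order ≤ 1·2.
L = (67 + 128·x + 64·x^2) + (-4 - 4·x)·Dx + (4 + 8·x + 4·x^2)·Dx^2  (order 2).
h: a_k = 4, 2, -65/2, -63/4, 4465/96, 3733/192, -310129/11520, -219379/23040, …
ICs: h(0) = 4, h′(0) = 2.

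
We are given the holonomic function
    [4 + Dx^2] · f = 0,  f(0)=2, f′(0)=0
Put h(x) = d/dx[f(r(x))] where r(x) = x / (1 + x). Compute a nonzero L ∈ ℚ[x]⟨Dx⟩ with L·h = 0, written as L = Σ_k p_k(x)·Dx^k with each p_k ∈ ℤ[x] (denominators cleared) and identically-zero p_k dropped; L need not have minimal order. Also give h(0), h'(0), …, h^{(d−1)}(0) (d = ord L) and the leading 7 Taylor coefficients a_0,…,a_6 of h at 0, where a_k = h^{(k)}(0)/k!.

f: a_k = 2, 0, -4, 0, 4/3, 0, -8/45, …
Substitute x→r, Dx→(1/r')Dx; clear ⇒ L₀.
Derive L from L₀ (diff closure).
L = (10 + 12·x + 6·x^2) + (6 + 18·x + 18·x^2 + 6·x^3)·Dx + (1 + 4·x + 6·x^2 + 4·x^3 + x^4)·Dx^2  (order 2).
h: a_k = 0, -8, 24, -128/3, 160/3, -616/15, -56/5, …
ICs: h(0) = 0, h′(0) = -8.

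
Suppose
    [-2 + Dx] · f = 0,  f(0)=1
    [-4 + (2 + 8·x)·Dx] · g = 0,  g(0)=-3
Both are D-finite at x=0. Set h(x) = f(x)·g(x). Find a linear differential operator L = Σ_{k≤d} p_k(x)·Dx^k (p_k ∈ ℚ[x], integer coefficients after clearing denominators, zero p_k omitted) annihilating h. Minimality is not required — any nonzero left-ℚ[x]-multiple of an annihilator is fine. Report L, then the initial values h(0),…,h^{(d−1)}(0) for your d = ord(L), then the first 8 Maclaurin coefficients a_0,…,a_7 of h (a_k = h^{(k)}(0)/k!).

f: a_k = 1, 2, 2, 4/3, 2/3, 4/15, 4/45, 8/315, …
g: a_k = -3, -6, 6, -12, 30, -84, 252, -792, …
L₀ := L_f ⊗_s L_g (sym. prod.), ord ≤ 1.
L = (-4 - 8·x) + (1 + 4·x)·Dx  (order 1).
h: a_k = -3, -12, -12, -16, 8, -224/5, 1952/15, -44416/105, …
ICs: h(0) = -3.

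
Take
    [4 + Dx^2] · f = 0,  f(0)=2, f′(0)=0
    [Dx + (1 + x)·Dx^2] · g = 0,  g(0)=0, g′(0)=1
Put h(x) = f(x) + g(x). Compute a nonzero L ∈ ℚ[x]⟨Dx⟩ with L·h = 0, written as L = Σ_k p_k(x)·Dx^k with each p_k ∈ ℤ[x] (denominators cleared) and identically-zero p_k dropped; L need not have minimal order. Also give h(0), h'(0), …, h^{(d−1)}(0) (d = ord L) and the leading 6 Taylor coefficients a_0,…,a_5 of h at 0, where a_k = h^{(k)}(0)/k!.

f: a_k = 2, 0, -4, 0, 4/3, 0, …
g: a_k = 0, 1, -1/2, 1/3, -1/4, 1/5, …
Sum ⇒ L₀ = lclm(L_f,L_g) in ℚ(x)⟨Dx⟩.
L = (20 + 16·x + 8·x^2)·Dx + (12 + 28·x + 24·x^2 + 8·x^3)·Dx^2 + (5 + 4·x + 2·x^2)·Dx^3 + (3 + 7·x + 6·x^2 + 2·x^3)·Dx^4  (order 4).
h: a_k = 2, 1, -9/2, 1/3, 13/12, 1/5, …
ICs: h(0) = 2, h′(0) = 1, h′′(0) = -9, h′′′(0) = 2.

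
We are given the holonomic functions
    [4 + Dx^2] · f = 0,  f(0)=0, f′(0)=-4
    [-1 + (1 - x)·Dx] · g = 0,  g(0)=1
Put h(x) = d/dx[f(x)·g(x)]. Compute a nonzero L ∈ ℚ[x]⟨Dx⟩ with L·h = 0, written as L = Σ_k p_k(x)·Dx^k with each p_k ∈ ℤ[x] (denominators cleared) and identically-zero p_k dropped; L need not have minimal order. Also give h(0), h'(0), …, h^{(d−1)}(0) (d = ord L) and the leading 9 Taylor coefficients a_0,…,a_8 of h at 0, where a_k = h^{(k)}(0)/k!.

f: a_k = 0, -4, 0, 8/3, 0, -8/15, 0, 16/315, 0, …
g: a_k = 1, 1, 1, 1, 1, 1, 1, 1, 1, …
Product ⇒ symmetric product L₀, ord ≤ 2.
Differentiate: ansatz ord ≤ ord L₀ ⇒ L.
L = (2 - 8·x + 4·x^2) + (-2 + 2·x)·Dx + (1 - 2·x + x^2)·Dx^2  (order 2).
h: a_k = -4, -8, -4, -16/3, -28/3, -56/5, -572/45, -4576/315, -5156/315, …
ICs: h(0) = -4, h′(0) = -8.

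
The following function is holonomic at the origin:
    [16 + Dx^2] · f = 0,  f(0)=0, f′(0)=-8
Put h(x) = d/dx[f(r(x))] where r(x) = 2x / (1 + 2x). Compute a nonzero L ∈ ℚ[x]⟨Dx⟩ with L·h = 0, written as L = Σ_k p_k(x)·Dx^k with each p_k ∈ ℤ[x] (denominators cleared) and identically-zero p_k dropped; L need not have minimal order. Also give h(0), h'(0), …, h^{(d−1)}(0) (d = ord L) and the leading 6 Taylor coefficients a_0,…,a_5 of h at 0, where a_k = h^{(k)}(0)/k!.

f: a_k = 0, -8, 0, 64/3, 0, -256/15, …
Change of var in L_f (x↦r) gives L₀.
h=h₀': d/dx-closure on L₀ ⇒ L.
L = (88 + 96·x + 96·x^2) + (12 + 72·x + 144·x^2 + 96·x^3)·Dx + (1 + 8·x + 24·x^2 + 32·x^3 + 16·x^4)·Dx^2  (order 2).
h: a_k = -16, 64, 320, -3584, 49408/3, -46080, …
ICs: h(0) = -16, h′(0) = 64.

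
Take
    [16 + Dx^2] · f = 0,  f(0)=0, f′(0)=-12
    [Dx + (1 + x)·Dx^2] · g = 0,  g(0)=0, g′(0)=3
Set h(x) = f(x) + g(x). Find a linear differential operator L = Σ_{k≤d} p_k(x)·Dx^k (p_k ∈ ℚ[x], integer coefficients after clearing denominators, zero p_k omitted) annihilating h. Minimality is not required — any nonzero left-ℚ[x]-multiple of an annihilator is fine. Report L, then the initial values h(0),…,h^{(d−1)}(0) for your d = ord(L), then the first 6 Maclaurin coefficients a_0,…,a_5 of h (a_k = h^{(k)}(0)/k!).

L = (176 + 256·x + 128·x^2)·Dx + (144 + 400·x + 384·x^2 + 128·x^3)·Dx^2 + (11 + 16·x + 8·x^2)·Dx^3 + (9 + 25·x + 24·x^2 + 8·x^3)·Dx^4  (order 4).
h: a_k = 0, -9, -3/2, 33, -3/4, -25, …
ICs: h(0) = 0, h′(0) = -9, h′′(0) = -3, h′′′(0) = 198.

f: a_k = 0, -12, 0, 32, 0, -128/5, …
g: a_k = 0, 3, -3/2, 1, -3/4, 3/5, …
Weyl lclm of L_f,L_g ⇒ L₀ (ord ≤ 4).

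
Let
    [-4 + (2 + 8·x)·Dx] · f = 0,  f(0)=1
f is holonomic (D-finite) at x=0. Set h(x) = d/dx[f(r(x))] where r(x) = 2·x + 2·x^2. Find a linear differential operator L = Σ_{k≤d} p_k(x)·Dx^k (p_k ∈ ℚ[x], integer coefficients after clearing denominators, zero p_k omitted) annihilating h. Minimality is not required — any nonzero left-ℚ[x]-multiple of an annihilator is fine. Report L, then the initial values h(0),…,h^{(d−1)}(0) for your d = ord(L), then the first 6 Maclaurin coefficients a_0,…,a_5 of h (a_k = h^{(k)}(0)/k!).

L = -2 + (-1 - 10·x - 24·x^2 - 16·x^3)·Dx  (order 1).
h: a_k = 4, -8, 48, -288, 1760, -10944, …
ICs: h(0) = 4.

f: a_k = 1, 2, -2, 4, -10, 28, …
Substitute x→r, Dx→(1/r')Dx; clear ⇒ L₀.
h=h₀': d/dx-closure on L₀ ⇒ L.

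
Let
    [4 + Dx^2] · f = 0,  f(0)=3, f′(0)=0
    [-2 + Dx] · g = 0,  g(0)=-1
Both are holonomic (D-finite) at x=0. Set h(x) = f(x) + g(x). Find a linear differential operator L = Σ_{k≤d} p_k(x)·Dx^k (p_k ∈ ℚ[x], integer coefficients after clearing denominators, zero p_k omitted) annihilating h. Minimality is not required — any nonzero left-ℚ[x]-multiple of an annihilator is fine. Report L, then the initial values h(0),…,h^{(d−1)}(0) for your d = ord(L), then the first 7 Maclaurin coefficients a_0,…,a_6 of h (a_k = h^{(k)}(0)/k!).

f: a_k = 3, 0, -6, 0, 2, 0, -4/15, …
g: a_k = -1, -2, -2, -4/3, -2/3, -4/15, -4/45, …
f+g: L₀ = lclm(L_f,L_g), ord ≤ 2+1.
L = -8 + 4·Dx - 2·Dx^2 + Dx^3  (order 3).
h: a_k = 2, -2, -8, -4/3, 4/3, -4/15, -16/45, …
ICs: h(0) = 2, h′(0) = -2, h′′(0) = -16.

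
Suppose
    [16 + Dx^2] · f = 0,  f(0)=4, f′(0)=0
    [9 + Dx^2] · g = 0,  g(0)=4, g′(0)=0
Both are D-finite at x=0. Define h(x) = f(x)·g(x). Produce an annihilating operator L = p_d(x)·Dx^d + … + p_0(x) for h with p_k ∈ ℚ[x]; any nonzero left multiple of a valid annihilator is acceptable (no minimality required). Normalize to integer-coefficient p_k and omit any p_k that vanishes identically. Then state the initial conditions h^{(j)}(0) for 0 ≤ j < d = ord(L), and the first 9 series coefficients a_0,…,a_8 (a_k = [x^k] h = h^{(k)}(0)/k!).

f: a_k = 4, 0, -32, 0, 128/3, 0, -1024/45, 0, 2048/315, …
g: a_k = 4, 0, -18, 0, 27/2, 0, -81/20, 0, 729/1120, …
h₀=f·g: eliminate ⇒ L₀, order ≤ 2·2.
L = 49 + 50·Dx^2 + Dx^4  (order 4).
h: a_k = 16, 0, -200, 0, 2402/3, 0, -11765/9, 0, 2882401/2520, …
ICs: h(0) = 16, h′(0) = 0, h′′(0) = -400, h′′′(0) = 0.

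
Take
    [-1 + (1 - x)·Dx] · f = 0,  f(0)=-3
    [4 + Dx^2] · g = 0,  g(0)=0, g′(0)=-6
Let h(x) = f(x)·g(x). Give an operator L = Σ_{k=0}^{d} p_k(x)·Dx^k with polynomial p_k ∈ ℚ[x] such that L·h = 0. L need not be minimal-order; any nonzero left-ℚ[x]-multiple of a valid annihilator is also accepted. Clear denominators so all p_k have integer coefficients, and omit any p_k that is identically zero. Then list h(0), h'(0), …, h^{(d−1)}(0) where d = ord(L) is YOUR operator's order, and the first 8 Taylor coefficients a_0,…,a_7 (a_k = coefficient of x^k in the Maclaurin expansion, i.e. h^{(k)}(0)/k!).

L = (-4 + 4·x) + 2·Dx + (-1 + x)·Dx^2  (order 2).
h: a_k = 0, 18, 18, 6, 6, 42/5, 42/5, 286/35, …
ICs: h(0) = 0, h′(0) = 18.

f: a_k = -3, -3, -3, -3, -3, -3, -3, -3, …
g: a_k = 0, -6, 0, 4, 0, -4/5, 0, 8/105, …
Sym-product of L_f,L_g gives L₀ (≤ ord 2).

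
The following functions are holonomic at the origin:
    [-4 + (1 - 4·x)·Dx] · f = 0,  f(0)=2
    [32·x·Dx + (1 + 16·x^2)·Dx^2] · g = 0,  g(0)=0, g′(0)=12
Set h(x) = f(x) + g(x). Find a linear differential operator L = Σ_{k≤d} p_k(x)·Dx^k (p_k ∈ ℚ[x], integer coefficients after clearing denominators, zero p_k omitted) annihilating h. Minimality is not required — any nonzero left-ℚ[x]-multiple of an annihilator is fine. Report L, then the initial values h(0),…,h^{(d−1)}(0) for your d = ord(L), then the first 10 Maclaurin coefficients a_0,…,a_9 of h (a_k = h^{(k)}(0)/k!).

f: a_k = 2, 8, 32, 128, 512, 2048, 8192, 32768, 131072, 524288, …
g: a_k = 0, 12, 0, -64, 0, 3072/5, 0, -49152/7, 0, 262144/3, …
h₀=f+g: left-lcm gives L₀, ord ≤ 3.
L = (-32 + 512·x + 1536·x^2)·Dx + (16 - 32·x + 256·x^2 + 1536·x^3)·Dx^2 + (-1 + 256·x^4)·Dx^3  (order 3).
h: a_k = 2, 20, 32, 64, 512, 13312/5, 8192, 180224/7, 131072, 1835008/3, …
ICs: h(0) = 2, h′(0) = 20, h′′(0) = 64.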